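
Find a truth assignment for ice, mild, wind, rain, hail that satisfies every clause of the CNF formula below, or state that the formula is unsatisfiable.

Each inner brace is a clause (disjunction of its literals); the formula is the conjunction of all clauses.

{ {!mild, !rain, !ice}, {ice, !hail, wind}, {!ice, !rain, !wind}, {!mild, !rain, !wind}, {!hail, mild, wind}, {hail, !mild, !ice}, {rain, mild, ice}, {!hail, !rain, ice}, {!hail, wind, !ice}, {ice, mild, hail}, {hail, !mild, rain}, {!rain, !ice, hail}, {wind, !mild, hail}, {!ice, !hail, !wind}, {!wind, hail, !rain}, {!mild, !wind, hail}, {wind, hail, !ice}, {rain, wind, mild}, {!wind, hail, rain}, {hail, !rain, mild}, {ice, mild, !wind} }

ice=false,  mild=true,  wind=true,  rain=false,  hail=true

Try mild = true.
Try rain = false.
Unit clause (hail) forces hail = true.
Try ice = false.
Unit clause (wind) forces wind = true.
Every clause now holds.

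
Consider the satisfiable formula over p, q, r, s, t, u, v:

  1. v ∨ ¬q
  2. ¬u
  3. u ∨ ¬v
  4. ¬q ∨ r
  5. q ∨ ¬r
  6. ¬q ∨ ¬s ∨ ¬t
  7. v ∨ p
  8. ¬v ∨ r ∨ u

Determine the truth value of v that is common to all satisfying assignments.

Suppose v = True.
From the singleton clause (¬u), u = False.
That conflicts with the unit clause (u).
So every satisfying assignment has v = False.

False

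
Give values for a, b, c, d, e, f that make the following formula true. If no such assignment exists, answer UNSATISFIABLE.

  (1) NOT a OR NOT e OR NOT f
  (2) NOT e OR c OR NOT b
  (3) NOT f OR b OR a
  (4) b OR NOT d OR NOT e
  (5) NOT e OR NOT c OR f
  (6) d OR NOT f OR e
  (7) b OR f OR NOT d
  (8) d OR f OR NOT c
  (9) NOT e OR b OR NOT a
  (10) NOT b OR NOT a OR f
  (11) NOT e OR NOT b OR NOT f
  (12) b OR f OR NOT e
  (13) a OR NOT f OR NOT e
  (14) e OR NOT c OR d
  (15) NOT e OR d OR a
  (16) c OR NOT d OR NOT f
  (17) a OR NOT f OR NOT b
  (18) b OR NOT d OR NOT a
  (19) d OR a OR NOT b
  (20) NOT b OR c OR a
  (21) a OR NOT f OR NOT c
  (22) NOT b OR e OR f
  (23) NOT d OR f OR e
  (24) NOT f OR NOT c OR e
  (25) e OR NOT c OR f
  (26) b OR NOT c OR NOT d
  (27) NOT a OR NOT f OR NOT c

a: false,  b: false,  c: false,  d: false,  e: false,  f: false

Branch on a: set a = false.
Branch on f: set f = false.
Branch on e: set e = false.
(NOT b) alone gives b = false.
(NOT d) alone gives d = false.
(NOT c) alone gives c = false.
All clauses are satisfied.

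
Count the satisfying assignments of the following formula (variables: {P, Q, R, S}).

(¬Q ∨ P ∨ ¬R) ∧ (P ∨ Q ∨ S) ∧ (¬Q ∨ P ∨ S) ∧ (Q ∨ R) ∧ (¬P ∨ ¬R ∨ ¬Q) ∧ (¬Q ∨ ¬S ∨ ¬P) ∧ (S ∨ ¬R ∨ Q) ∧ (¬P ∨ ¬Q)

3

There are 2^4 = 16 truth assignments over (P, Q, R, S).
Check each against the 8 clauses (columns in the order P, Q, R, S):
  F F F F  ✗ fails (P ∨ Q ∨ S)
  F F F T  ✗ fails (Q ∨ R)
  F F T F  ✗ fails (P ∨ Q ∨ S)
  F F T T  ✓ satisfies all
  F T F F  ✗ fails (¬Q ∨ P ∨ S)
  F T F T  ✓ satisfies all
  F T T F  ✗ fails (¬Q ∨ P ∨ ¬R)
  F T T T  ✗ fails (¬Q ∨ P ∨ ¬R)
  T F F F  ✗ fails (Q ∨ R)
  T F F T  ✗ fails (Q ∨ R)
  T F T F  ✗ fails (S ∨ ¬R ∨ Q)
  T F T T  ✓ satisfies all
  T T F F  ✗ fails (¬P ∨ ¬Q)
  T T F T  ✗ fails (¬Q ∨ ¬S ∨ ¬P)
  T T T F  ✗ fails (¬P ∨ ¬R ∨ ¬Q)
  T T T T  ✗ fails (¬P ∨ ¬R ∨ ¬Q)
3 of the 16 rows are models.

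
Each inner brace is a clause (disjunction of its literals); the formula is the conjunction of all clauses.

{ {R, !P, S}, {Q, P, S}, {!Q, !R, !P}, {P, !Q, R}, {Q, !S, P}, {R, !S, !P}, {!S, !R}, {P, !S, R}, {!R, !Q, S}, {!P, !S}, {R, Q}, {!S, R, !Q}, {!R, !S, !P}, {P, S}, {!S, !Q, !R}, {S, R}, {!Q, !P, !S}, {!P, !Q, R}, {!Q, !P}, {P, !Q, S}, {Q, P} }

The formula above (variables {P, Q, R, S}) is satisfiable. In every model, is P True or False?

True

Suppose P = false.
(S) alone gives S = true.
(Q) alone gives Q = true.
(R) alone gives R = true.
Now (!R) is unsatisfied and unit — conflict.
So every satisfying assignment has P = True.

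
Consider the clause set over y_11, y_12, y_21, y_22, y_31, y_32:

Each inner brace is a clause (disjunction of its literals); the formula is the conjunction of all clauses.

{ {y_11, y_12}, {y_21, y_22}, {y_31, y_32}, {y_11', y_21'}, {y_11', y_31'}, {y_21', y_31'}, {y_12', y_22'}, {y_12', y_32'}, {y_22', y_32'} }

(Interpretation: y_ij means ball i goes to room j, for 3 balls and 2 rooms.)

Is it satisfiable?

Unsatisfiable

Suppose y_11 = 1.
The clause (y_21') is unit, so y_21 = 0.
The clause (y_22) is unit, so y_22 = 1.
The clause (y_31') is unit, so y_31 = 0.
The clause (y_32) is unit, so y_32 = 1.
But (y_32') is also a unit clause — contradiction.
Backtrack on y_11: now try y_11 = 0.
The clause (y_12) is unit, so y_12 = 1.
The clause (y_22') is unit, so y_22 = 0.
The clause (y_21) is unit, so y_21 = 1.
The clause (y_31') is unit, so y_31 = 0.
The clause (y_32) is unit, so y_32 = 1.
But (y_32') is also a unit clause — contradiction.
Both values of y_11 lead to a conflict.
No assignment satisfies every clause.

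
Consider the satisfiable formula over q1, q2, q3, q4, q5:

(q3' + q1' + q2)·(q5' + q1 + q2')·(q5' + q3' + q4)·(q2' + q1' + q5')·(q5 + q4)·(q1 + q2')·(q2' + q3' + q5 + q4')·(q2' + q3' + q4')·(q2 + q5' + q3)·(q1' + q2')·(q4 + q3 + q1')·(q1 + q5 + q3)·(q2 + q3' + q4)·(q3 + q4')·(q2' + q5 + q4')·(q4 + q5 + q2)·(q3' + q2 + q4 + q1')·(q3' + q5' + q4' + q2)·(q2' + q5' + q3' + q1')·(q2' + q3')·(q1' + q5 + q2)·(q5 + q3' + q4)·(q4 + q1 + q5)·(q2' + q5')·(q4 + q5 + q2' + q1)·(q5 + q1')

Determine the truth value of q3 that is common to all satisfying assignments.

Suppose q3 = 0.
From the singleton clause (q4'), q4 = 0.
From the singleton clause (q5), q5 = 1.
From the singleton clause (q2), q2 = 1.
That conflicts with the unit clause (q2').
So every satisfying assignment has q3 = True.

True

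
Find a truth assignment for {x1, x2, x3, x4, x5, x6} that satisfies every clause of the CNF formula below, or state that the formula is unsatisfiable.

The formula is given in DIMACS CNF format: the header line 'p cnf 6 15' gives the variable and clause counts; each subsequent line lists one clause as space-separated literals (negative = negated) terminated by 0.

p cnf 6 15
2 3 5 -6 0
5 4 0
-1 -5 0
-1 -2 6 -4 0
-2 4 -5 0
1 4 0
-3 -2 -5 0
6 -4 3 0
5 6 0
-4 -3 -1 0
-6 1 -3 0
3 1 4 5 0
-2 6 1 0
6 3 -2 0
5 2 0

x1 ↦ False, x2 ↦ True, x3 ↦ False, x4 ↦ True, x5 ↦ False, x6 ↦ True

Branch on x5: set x5 = False.
From the singleton clause (x4), x4 = True.
From the singleton clause (x6), x6 = True.
From the singleton clause (x2), x2 = True.
Branch on x3: set x3 = False.
All clauses hold; x1 can take either value.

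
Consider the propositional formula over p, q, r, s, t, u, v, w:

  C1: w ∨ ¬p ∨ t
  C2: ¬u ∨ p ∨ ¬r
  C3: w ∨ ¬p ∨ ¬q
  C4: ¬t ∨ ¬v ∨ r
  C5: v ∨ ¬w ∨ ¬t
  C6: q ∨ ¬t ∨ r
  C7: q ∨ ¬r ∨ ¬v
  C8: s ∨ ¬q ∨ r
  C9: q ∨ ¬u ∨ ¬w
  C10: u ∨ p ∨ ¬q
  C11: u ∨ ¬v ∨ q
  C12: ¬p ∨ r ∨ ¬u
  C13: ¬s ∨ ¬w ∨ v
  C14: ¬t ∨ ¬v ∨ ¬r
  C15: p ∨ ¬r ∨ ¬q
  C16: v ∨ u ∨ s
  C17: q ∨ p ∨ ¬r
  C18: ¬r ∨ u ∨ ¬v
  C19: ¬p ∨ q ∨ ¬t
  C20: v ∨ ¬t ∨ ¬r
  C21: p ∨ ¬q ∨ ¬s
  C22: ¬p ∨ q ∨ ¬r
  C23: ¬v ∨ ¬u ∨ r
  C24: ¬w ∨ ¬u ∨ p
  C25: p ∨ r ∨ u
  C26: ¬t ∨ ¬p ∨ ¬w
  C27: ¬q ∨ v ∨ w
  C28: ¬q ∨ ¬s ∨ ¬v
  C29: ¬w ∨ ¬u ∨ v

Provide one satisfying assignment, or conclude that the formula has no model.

Suppose w = False.
Suppose p = False.
Suppose u = True.
From the singleton clause (¬r), r = False.
From the singleton clause (¬v), v = False.
From the singleton clause (¬q), q = False.
From the singleton clause (¬t), t = False.
No clause remains; s is free.

p ↦ False; q ↦ False; r ↦ False; s ↦ True; t ↦ False; u ↦ True; v ↦ False; w ↦ False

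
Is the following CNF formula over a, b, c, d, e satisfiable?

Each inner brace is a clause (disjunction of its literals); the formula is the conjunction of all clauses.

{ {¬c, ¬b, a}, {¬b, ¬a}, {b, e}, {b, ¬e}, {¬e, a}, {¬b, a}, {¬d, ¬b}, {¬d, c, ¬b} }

Try b = False.
From the singleton clause (e), e = True.
That conflicts with the unit clause (¬e).
Undo b and try b = True.
From the singleton clause (¬a), a = False.
That conflicts with the unit clause (a).
Either choice for b ends in contradiction.
No assignment satisfies every clause.

No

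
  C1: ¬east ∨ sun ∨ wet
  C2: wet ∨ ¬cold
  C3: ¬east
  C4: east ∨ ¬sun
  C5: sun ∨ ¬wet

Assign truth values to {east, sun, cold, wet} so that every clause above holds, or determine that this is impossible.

(¬east) alone gives east = False.
(¬sun) alone gives sun = False.
(¬wet) alone gives wet = False.
(¬cold) alone gives cold = False.
Every clause now holds.

east=False; sun=False; cold=False; wet=False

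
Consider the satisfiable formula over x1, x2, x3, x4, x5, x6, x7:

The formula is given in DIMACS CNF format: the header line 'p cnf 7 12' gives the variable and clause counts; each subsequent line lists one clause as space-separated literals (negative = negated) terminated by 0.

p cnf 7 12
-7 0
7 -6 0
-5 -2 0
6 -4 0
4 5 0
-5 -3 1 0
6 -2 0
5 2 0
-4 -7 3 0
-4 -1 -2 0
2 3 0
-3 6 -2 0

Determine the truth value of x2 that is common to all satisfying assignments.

False

Suppose x2 = True.
(¬x7) alone gives x7 = False.
(¬x6) alone gives x6 = False.
But (x6) is also a unit clause — contradiction.
So every satisfying assignment has x2 = False.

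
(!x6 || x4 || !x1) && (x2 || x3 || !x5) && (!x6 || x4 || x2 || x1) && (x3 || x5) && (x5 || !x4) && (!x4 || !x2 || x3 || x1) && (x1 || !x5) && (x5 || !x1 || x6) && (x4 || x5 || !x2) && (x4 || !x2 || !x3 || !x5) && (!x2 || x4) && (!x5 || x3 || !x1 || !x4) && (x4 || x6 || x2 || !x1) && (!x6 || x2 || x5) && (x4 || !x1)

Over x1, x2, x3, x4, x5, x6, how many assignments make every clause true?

5

There are 2^6 = 64 truth assignments over (x1, x2, x3, x4, x5, x6).
Split on x5. With x5 = true, the clauses containing x5 are satisfied and !x5 drops from the rest; 4 of the 2^5 = 32 assignments to the other variables satisfy what remains.
With x5 = false, by the same count on the reduced clause set, 1 assignment works.
(One model: x1=F, x2=F, x3=T, x4=F, x5=F, x6=F.)
Total: 4 + 1 = 5.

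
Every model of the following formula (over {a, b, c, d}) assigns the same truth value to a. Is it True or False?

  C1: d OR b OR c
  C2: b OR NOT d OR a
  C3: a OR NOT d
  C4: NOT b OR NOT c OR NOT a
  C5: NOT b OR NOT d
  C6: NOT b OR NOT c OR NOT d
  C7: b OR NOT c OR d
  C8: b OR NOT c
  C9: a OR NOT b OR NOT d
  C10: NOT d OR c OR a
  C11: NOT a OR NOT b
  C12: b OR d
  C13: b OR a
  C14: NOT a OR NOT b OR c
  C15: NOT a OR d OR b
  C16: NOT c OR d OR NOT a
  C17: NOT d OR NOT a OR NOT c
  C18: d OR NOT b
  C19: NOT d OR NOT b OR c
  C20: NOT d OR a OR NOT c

Suppose a = false.
(NOT d) alone gives d = false.
(b) alone gives b = true.
But (NOT b) is also a unit clause — contradiction.
So every satisfying assignment has a = True.

True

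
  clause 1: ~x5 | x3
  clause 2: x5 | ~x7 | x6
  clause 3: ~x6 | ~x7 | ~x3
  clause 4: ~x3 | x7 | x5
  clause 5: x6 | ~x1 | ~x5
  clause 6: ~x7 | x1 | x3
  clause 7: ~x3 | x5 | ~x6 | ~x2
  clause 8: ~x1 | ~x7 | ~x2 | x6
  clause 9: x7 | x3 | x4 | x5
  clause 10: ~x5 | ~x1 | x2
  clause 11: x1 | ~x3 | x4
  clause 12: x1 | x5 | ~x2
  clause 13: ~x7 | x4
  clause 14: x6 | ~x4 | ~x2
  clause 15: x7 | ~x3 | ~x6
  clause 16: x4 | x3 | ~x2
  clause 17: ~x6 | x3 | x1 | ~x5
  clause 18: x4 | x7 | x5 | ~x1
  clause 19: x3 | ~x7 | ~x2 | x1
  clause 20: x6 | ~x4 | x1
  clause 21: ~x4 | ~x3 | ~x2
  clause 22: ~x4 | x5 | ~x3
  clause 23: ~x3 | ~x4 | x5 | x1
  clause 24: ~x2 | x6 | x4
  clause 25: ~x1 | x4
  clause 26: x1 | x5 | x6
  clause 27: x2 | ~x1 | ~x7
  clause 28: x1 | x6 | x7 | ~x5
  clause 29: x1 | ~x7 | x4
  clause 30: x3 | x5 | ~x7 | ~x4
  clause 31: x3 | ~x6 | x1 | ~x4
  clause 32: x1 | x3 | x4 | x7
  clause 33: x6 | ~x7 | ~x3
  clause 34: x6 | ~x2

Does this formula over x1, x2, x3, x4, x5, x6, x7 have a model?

Branch on x5: set x5 = 0.
Branch on x7: set x7 = 0.
The clause (~x3) is unit, so x3 = 0.
The clause (x4) is unit, so x4 = 1.
Branch on x1: set x1 = 1.
Branch on x6: set x6 = 0.
The clause (~x2) is unit, so x2 = 0.
Every clause now holds.
A satisfying assignment: x1: 1,  x2: 0,  x3: 0,  x4: 1,  x5: 0,  x6: 0,  x7: 0.

Satisfiable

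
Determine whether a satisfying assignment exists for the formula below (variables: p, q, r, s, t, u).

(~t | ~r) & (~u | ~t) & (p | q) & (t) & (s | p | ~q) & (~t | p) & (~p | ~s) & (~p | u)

Unit clause (t) forces t = 1.
Unit clause (~r) forces r = 0.
Unit clause (~u) forces u = 0.
Unit clause (p) forces p = 1.
Now (~p) is unsatisfied and unit — conflict.
No assignment satisfies every clause.

No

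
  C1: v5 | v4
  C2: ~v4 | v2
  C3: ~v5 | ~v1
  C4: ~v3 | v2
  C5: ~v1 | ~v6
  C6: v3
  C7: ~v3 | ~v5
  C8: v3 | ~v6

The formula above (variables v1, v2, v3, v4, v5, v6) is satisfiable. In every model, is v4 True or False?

True

Suppose v4 = 0.
From the singleton clause (v5), v5 = 1.
From the singleton clause (~v1), v1 = 0.
From the singleton clause (v3), v3 = 1.
But (~v3) is also a unit clause — contradiction.
So every satisfying assignment has v4 = True.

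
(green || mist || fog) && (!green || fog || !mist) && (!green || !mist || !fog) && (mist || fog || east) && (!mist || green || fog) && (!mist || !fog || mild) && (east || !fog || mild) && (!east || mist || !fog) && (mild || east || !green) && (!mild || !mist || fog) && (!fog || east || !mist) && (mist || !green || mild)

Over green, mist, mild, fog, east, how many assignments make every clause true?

4

There are 2^5 = 32 truth assignments over (green, mist, mild, fog, east).
Split on mist. With mist = true, the clauses containing mist are satisfied and !mist drops from the rest; 1 of the 2^4 = 16 assignments to the other variables satisfy what remains.
With mist = false, by the same count on the reduced clause set, 3 assignments work.
(One model: green=F, mist=F, mild=T, fog=T, east=F.)
Total: 1 + 3 = 4.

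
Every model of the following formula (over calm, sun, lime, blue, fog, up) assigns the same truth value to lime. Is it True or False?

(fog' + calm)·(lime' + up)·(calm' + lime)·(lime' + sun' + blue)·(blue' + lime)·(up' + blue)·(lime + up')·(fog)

True

Suppose lime = 0.
(calm') alone gives calm = 0.
(fog') alone gives fog = 0.
But (fog) is also a unit clause — contradiction.
So every satisfying assignment has lime = True.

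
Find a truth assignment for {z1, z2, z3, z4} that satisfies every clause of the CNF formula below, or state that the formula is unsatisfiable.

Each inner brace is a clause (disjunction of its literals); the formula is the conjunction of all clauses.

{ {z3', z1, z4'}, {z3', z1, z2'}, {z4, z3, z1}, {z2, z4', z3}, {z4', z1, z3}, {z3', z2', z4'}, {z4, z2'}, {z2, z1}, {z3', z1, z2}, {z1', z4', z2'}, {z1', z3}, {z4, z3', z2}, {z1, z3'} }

Case z4 = 1:
Case z3 = 1:
The clause (z1) is unit, so z1 = 1.
The clause (z2') is unit, so z2 = 0.
This assignment satisfies each clause.

z1: 1,  z2: 0,  z3: 1,  z4: 1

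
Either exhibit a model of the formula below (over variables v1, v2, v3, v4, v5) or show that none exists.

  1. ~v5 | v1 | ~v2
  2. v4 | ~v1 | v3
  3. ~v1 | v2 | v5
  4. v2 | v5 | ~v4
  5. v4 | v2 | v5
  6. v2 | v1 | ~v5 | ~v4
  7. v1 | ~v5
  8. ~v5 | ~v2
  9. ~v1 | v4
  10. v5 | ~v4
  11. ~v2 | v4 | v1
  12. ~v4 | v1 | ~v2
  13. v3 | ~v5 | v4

v1: 1; v2: 0; v3: 0; v4: 1; v5: 1

Suppose v1 = 1.
Unit clause (v4) forces v4 = 1.
Unit clause (v5) forces v5 = 1.
Unit clause (~v2) forces v2 = 0.
All clauses hold; v3 can take either value.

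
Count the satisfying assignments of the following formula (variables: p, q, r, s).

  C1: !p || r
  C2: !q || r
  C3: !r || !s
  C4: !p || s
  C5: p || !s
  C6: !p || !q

There are 2^4 = 16 truth assignments over (p, q, r, s).
Check each against the 6 clauses (columns in the order p, q, r, s):
  F F F F  ✓ satisfies all
  F F F T  ✗ fails (p || !s)
  F F T F  ✓ satisfies all
  F F T T  ✗ fails (!r || !s)
  F T F F  ✗ fails (!q || r)
  F T F T  ✗ fails (!q || r)
  F T T F  ✓ satisfies all
  F T T T  ✗ fails (!r || !s)
  T F F F  ✗ fails (!p || r)
  T F F T  ✗ fails (!p || r)
  T F T F  ✗ fails (!p || s)
  T F T T  ✗ fails (!r || !s)
  T T F F  ✗ fails (!p || r)
  T T F T  ✗ fails (!p || r)
  T T T F  ✗ fails (!p || s)
  T T T T  ✗ fails (!r || !s)
3 of the 16 rows are models.

3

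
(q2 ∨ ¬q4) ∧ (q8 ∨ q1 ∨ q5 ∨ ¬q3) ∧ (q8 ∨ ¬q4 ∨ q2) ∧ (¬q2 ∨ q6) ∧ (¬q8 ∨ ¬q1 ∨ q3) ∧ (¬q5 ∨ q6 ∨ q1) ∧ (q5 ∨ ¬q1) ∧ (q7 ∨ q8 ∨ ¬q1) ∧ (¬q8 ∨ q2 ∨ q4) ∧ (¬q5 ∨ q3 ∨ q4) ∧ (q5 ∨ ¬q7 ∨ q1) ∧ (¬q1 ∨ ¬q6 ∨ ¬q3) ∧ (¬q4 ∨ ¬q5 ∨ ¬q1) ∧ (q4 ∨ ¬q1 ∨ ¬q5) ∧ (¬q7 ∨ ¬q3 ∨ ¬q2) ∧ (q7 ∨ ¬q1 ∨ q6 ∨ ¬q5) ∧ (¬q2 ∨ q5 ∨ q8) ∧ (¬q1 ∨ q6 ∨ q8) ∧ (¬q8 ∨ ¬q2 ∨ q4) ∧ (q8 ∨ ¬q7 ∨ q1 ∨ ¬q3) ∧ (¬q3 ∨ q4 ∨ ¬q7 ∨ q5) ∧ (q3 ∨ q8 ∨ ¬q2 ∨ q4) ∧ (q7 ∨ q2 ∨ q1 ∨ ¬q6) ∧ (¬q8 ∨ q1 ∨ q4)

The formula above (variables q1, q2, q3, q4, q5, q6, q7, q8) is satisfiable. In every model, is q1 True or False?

False

Suppose q1 = True.
The clause (q5) is unit, so q5 = True.
The clause (¬q4) is unit, so q4 = False.
That conflicts with the unit clause (q4).
So every satisfying assignment has q1 = False.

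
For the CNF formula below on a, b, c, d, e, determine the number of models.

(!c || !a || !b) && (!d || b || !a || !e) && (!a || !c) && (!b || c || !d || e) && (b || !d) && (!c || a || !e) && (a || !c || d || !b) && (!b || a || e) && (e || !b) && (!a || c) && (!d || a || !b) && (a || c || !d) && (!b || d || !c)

There are 2^5 = 32 truth assignments over (a, b, c, d, e).
Split on b. With b = true, the clauses containing b are satisfied and !b drops from the rest; 1 of the 2^4 = 16 assignments to the other variables satisfy what remains.
With b = false, by the same count on the reduced clause set, 3 assignments work.
Total: 1 + 3 = 4.

4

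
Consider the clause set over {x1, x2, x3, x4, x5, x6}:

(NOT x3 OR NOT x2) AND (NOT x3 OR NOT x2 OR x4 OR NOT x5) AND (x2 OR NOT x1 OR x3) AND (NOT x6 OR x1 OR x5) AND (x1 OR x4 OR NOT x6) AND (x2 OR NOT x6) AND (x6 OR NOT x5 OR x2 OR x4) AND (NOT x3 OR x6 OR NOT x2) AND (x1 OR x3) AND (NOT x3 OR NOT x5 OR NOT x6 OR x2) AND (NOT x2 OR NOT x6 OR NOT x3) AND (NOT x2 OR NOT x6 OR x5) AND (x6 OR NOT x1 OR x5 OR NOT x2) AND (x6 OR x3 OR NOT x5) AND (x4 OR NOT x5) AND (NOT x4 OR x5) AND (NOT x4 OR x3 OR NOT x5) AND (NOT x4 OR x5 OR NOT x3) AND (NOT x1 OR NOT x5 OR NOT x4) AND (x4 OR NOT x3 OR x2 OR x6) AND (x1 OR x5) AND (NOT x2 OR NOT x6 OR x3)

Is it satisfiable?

Branch on x3: set x3 = true.
From the singleton clause (NOT x2), x2 = false.
From the singleton clause (NOT x6), x6 = false.
From the singleton clause (x4), x4 = true.
From the singleton clause (x5), x5 = true.
From the singleton clause (NOT x1), x1 = false.
Every clause now holds.
A satisfying assignment: x1 ↦ false; x2 ↦ false; x3 ↦ true; x4 ↦ true; x5 ↦ true; x6 ↦ false.

Satisfiable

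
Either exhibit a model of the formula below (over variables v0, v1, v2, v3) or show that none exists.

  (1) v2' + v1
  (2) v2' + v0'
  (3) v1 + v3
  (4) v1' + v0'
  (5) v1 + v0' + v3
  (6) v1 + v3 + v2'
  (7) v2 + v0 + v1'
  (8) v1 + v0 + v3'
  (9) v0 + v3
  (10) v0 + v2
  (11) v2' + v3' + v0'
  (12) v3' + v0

Try v2 = 0.
Unit clause (v0) forces v0 = 1.
Unit clause (v1') forces v1 = 0.
Unit clause (v3) forces v3 = 1.
This assignment satisfies each clause.

v0=1, v1=0, v2=0, v3=1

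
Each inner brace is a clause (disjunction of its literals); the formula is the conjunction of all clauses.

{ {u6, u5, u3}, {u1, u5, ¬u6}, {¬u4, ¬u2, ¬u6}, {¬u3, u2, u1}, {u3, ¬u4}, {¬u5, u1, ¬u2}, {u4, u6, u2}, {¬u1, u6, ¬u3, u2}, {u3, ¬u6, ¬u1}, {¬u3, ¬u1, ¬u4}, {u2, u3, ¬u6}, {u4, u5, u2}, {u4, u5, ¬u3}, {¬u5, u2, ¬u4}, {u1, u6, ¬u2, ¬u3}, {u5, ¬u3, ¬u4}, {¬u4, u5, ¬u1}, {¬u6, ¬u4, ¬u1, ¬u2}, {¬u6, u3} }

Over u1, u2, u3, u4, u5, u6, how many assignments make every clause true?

4

There are 2^6 = 64 truth assignments over (u1, u2, u3, u4, u5, u6).
Split on u6. With u6 = True, the clauses containing u6 are satisfied and ¬u6 drops from the rest; 2 of the 2^5 = 32 assignments to the other variables satisfy what remains.
With u6 = False, by the same count on the reduced clause set, 2 assignments work.
(One model: u1=T, u2=F, u3=T, u4=F, u5=T, u6=T.)
Total: 2 + 2 = 4.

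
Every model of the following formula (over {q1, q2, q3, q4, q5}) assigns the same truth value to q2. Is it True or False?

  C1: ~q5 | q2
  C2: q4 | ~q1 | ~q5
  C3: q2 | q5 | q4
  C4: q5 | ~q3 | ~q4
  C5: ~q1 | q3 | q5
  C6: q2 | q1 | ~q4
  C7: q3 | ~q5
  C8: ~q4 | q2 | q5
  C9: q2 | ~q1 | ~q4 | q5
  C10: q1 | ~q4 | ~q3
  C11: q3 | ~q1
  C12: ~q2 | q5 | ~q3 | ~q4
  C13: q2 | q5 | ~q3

Suppose q2 = 0.
The clause (~q5) is unit, so q5 = 0.
The clause (q4) is unit, so q4 = 1.
That conflicts with the unit clause (~q4).
So every satisfying assignment has q2 = True.

True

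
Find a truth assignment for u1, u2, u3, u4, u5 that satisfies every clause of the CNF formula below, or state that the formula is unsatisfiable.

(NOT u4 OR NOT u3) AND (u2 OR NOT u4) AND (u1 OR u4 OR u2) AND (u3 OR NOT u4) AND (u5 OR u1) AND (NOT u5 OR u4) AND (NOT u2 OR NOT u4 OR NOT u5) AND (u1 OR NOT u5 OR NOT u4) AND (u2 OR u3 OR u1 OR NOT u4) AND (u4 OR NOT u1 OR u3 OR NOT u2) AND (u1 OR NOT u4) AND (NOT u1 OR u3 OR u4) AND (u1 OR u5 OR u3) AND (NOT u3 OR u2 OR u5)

Suppose u4 = false.
The clause (NOT u5) is unit, so u5 = false.
The clause (u1) is unit, so u1 = true.
The clause (u3) is unit, so u3 = true.
The clause (u2) is unit, so u2 = true.
This assignment satisfies each clause.

u1=true,  u2=true,  u3=true,  u4=false,  u5=false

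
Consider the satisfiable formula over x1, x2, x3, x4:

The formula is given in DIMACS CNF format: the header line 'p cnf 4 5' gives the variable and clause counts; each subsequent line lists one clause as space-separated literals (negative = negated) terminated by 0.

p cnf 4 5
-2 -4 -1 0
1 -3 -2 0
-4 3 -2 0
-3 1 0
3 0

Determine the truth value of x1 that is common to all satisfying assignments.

True

Suppose x1 = False.
From the singleton clause (¬x3), x3 = False.
But (x3) is also a unit clause — contradiction.
So every satisfying assignment has x1 = True.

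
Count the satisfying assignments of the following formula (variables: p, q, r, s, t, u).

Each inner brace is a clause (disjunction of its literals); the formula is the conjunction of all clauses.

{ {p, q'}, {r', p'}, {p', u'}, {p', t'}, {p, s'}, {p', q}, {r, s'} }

There are 2^6 = 64 truth assignments over (p, q, r, s, t, u).
Split on q. With q = 1, the clauses containing q are satisfied and q' drops from the rest; 1 of the 2^5 = 32 assignments to the other variables satisfy what remains.
With q = 0, by the same count on the reduced clause set, 8 assignments work.
(One model: p=F, q=F, r=F, s=F, t=F, u=F.)
Total: 1 + 8 = 9.

9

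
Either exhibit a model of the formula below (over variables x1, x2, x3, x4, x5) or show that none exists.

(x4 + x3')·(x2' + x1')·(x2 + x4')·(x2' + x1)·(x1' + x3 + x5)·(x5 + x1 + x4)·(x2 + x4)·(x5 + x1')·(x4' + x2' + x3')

UNSATISFIABLE

Branch on x4: set x4 = 1.
(x2) alone gives x2 = 1.
(x1') alone gives x1 = 0.
That conflicts with the unit clause (x1).
Undo x4 and try x4 = 0.
(x3') alone gives x3 = 0.
(x2) alone gives x2 = 1.
(x1') alone gives x1 = 0.
That conflicts with the unit clause (x1).
Neither x4 = 1 nor x4 = 0 works.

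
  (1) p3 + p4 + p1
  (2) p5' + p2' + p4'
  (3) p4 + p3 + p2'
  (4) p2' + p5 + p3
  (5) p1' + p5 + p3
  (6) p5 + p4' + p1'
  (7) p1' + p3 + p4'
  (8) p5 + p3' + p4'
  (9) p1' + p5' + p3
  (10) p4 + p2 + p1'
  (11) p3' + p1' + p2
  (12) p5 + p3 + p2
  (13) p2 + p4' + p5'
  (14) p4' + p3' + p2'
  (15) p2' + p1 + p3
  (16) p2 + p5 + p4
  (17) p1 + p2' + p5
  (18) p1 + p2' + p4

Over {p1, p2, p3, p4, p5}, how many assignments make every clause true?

3

There are 2^5 = 32 truth assignments over (p1, p2, p3, p4, p5).
Split on p4. With p4 = 1, the clauses containing p4 are satisfied and p4' drops from the rest; 0 of the 2^4 = 16 assignments to the other variables satisfy what remains.
With p4 = 0, by the same count on the reduced clause set, 3 assignments work.
(One model: p1=F, p2=F, p3=T, p4=F, p5=T.)
Total: 0 + 3 = 3.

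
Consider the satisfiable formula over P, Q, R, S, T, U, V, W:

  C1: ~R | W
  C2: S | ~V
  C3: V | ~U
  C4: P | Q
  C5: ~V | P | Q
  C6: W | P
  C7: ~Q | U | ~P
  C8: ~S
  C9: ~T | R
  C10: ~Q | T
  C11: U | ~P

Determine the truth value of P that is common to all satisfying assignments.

Suppose P = 1.
The clause (~S) is unit, so S = 0.
The clause (~V) is unit, so V = 0.
The clause (~U) is unit, so U = 0.
That conflicts with the unit clause (U).
So every satisfying assignment has P = False.

False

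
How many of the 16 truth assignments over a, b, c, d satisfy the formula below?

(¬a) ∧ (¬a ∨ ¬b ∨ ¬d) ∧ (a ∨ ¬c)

4

There are 2^4 = 16 truth assignments over (a, b, c, d).
Check each against the 3 clauses (columns in the order a, b, c, d):
  F F F F  ✓ satisfies all
  F F F T  ✓ satisfies all
  F F T F  ✗ fails (a ∨ ¬c)
  F F T T  ✗ fails (a ∨ ¬c)
  F T F F  ✓ satisfies all
  F T F T  ✓ satisfies all
  F T T F  ✗ fails (a ∨ ¬c)
  F T T T  ✗ fails (a ∨ ¬c)
  T F F F  ✗ fails (¬a)
  T F F T  ✗ fails (¬a)
  T F T F  ✗ fails (¬a)
  T F T T  ✗ fails (¬a)
  T T F F  ✗ fails (¬a)
  T T F T  ✗ fails (¬a)
  T T T F  ✗ fails (¬a)
  T T T T  ✗ fails (¬a)
4 of the 16 rows are models.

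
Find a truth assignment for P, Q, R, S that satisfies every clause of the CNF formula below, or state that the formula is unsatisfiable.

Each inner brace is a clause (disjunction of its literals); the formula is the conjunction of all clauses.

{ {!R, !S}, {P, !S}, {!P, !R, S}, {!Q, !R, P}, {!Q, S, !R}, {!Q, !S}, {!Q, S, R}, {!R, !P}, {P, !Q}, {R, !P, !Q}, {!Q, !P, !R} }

P=true, Q=false, R=false, S=true

Case R = false:
Case P = true:
The clause (!Q) is unit, so Q = false.
All clauses hold; S can take either value.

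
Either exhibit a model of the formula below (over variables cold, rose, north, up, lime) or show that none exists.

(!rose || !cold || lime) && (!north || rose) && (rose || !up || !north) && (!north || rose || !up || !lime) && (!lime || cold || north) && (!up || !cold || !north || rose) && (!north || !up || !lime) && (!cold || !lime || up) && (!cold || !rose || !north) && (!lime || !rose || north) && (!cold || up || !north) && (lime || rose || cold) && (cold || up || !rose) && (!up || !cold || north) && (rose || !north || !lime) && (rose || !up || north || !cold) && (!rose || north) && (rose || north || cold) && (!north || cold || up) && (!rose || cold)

cold=true, rose=false, north=false, up=false, lime=false

Branch on north: set north = false.
(!rose) alone gives rose = false.
(cold) alone gives cold = true.
(!up) alone gives up = false.
(!lime) alone gives lime = false.
All clauses are satisfied.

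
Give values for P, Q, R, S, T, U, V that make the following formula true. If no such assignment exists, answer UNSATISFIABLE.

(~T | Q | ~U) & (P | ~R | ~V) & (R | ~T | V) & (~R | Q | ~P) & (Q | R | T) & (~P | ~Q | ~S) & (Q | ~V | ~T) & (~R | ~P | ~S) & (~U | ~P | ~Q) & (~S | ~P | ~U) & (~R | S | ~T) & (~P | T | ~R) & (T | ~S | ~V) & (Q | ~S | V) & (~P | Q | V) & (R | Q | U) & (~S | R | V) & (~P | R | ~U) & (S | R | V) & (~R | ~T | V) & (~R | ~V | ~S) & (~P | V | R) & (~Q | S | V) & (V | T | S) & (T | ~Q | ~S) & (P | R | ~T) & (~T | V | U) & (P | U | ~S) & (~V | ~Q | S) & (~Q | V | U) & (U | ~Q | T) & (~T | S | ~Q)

UNSATISFIABLE

Case T = 0:
Case Q = 1:
The clause (~S) is unit, so S = 0.
The clause (V) is unit, so V = 1.
But (~V) is also a unit clause — contradiction.
That branch fails; take Q = 0 instead.
The clause (R) is unit, so R = 1.
The clause (~P) is unit, so P = 0.
The clause (~V) is unit, so V = 0.
The clause (~S) is unit, so S = 0.
But (S) is also a unit clause — contradiction.
Neither Q = 1 nor Q = 0 works.
That branch fails; take T = 1 instead.
Case Q = 1:
The clause (S) is unit, so S = 1.
The clause (~P) is unit, so P = 0.
The clause (R) is unit, so R = 1.
The clause (~V) is unit, so V = 0.
But (V) is also a unit clause — contradiction.
That branch fails; take Q = 0 instead.
The clause (~U) is unit, so U = 0.
The clause (~V) is unit, so V = 0.
But (V) is also a unit clause — contradiction.
Neither Q = 1 nor Q = 0 works.
Neither T = 1 nor T = 0 works.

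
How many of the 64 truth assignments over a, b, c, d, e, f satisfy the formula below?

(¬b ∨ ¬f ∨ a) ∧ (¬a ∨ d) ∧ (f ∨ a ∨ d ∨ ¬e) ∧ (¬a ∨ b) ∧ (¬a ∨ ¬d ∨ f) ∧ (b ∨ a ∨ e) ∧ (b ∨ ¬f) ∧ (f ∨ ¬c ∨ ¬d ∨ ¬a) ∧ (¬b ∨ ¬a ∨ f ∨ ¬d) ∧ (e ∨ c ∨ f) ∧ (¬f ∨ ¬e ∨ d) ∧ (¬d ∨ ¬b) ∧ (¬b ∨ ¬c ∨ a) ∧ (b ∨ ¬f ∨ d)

There are 2^6 = 64 truth assignments over (a, b, c, d, e, f).
Split on e. With e = True, the clauses containing e are satisfied and ¬e drops from the rest; 2 of the 2^5 = 32 assignments to the other variables satisfy what remains.
With e = False, by the same count on the reduced clause set, 0 assignments work.
Total: 2 + 0 = 2.

2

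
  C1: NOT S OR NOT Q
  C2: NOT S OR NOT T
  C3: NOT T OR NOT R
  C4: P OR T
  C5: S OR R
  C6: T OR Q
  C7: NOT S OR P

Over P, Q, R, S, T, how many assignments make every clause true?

There are 2^5 = 32 truth assignments over (P, Q, R, S, T).
Split on Q. With Q = true, the clauses containing Q are satisfied and NOT Q drops from the rest; 1 of the 2^4 = 16 assignments to the other variables satisfy what remains.
With Q = false, by the same count on the reduced clause set, 0 assignments work.
Total: 1 + 0 = 1.

1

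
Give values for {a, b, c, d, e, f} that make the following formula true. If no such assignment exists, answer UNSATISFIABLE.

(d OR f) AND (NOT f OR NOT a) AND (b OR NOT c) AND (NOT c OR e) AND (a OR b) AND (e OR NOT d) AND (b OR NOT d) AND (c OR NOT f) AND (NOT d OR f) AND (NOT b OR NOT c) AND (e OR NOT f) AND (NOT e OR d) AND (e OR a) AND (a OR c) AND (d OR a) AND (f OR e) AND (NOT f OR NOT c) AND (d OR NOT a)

Case d = true:
Unit clause (e) forces e = true.
Unit clause (b) forces b = true.
Unit clause (f) forces f = true.
Unit clause (NOT a) forces a = false.
Unit clause (c) forces c = true.
But (NOT c) is also a unit clause — contradiction.
Backtrack on d: now try d = false.
Unit clause (f) forces f = true.
Unit clause (NOT a) forces a = false.
But (a) is also a unit clause — contradiction.
Neither d = true nor d = false works.

UNSATISFIABLE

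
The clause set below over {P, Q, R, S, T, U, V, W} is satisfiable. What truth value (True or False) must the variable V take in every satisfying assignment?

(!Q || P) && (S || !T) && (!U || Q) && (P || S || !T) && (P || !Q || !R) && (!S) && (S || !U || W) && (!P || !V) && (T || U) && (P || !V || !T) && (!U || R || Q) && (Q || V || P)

Suppose V = true.
(!S) alone gives S = false.
(!T) alone gives T = false.
(!P) alone gives P = false.
(!Q) alone gives Q = false.
(!U) alone gives U = false.
Now (U) is unsatisfied and unit — conflict.
So every satisfying assignment has V = False.

False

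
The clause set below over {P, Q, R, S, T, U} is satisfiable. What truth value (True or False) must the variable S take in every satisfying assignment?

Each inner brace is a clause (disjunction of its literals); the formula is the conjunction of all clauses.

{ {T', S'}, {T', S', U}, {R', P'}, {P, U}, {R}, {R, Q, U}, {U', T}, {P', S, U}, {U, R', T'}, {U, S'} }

False

Suppose S = 1.
The clause (T') is unit, so T = 0.
The clause (R) is unit, so R = 1.
The clause (P') is unit, so P = 0.
The clause (U) is unit, so U = 1.
Now (U') is unsatisfied and unit — conflict.
So every satisfying assignment has S = False.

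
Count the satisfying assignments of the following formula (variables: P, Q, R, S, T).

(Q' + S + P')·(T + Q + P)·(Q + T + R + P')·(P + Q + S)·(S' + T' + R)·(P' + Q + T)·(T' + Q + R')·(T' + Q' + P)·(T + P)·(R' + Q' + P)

4

There are 2^5 = 32 truth assignments over (P, Q, R, S, T).
Split on Q. With Q = 1, the clauses containing Q are satisfied and Q' drops from the rest; 3 of the 2^4 = 16 assignments to the other variables satisfy what remains.
With Q = 0, by the same count on the reduced clause set, 1 assignment works.
(One model: P=T, Q=F, R=F, S=F, T=T.)
Total: 3 + 1 = 4.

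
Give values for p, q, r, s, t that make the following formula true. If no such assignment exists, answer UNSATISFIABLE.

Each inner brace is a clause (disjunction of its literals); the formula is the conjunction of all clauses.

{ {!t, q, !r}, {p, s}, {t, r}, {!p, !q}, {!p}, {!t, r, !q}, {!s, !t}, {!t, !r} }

From the singleton clause (!p), p = false.
From the singleton clause (s), s = true.
From the singleton clause (!t), t = false.
From the singleton clause (r), r = true.
Every clause is now satisfied; q is unconstrained.

p: false; q: true; r: true; s: true; t: false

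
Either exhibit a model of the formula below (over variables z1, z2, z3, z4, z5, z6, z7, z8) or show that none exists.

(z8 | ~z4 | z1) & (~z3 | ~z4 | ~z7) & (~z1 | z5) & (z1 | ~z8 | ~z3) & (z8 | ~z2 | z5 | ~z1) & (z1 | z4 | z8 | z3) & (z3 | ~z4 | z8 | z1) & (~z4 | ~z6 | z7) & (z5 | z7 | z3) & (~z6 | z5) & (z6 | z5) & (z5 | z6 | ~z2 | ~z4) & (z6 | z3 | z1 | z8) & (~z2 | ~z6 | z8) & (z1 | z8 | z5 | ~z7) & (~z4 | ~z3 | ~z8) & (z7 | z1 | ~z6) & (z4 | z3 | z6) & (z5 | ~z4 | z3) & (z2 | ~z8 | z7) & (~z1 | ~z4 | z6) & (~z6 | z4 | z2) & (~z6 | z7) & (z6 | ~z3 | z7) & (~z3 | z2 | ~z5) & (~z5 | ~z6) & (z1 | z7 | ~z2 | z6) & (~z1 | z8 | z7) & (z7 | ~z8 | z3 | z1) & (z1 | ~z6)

z1 ↦ 0, z2 ↦ 0, z3 ↦ 0, z4 ↦ 1, z5 ↦ 1, z6 ↦ 0, z7 ↦ 1, z8 ↦ 1

Branch on z1: set z1 = 0.
The clause (~z6) is unit, so z6 = 0.
The clause (z5) is unit, so z5 = 1.
Branch on z8: set z8 = 1.
The clause (~z3) is unit, so z3 = 0.
The clause (z4) is unit, so z4 = 1.
The clause (z7) is unit, so z7 = 1.
No clause remains; z2 is free.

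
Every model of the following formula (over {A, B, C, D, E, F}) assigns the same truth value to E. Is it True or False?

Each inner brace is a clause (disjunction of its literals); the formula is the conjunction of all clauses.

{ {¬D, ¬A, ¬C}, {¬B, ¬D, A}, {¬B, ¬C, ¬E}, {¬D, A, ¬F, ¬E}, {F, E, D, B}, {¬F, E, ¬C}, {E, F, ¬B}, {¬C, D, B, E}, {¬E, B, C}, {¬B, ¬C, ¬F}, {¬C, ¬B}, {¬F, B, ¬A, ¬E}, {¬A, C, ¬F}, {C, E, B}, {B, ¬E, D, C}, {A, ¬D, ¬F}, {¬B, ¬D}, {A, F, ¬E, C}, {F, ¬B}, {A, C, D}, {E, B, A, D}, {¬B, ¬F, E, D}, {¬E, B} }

False

Suppose E = True.
The clause (B) is unit, so B = True.
The clause (¬C) is unit, so C = False.
The clause (¬D) is unit, so D = False.
The clause (F) is unit, so F = True.
The clause (¬A) is unit, so A = False.
But (A) is also a unit clause — contradiction.
So every satisfying assignment has E = False.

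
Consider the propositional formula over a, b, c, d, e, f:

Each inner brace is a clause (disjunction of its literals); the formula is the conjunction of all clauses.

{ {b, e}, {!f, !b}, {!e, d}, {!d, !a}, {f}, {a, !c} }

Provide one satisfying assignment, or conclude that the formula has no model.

(f) alone gives f = true.
(!b) alone gives b = false.
(e) alone gives e = true.
(d) alone gives d = true.
(!a) alone gives a = false.
(!c) alone gives c = false.
All clauses are satisfied.

a: false; b: false; c: false; d: true; e: true; f: true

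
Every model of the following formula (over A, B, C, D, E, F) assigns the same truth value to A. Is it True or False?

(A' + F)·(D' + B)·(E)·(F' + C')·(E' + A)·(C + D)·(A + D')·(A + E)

True

Suppose A = 0.
From the singleton clause (E), E = 1.
Now (E') is unsatisfied and unit — conflict.
So every satisfying assignment has A = True.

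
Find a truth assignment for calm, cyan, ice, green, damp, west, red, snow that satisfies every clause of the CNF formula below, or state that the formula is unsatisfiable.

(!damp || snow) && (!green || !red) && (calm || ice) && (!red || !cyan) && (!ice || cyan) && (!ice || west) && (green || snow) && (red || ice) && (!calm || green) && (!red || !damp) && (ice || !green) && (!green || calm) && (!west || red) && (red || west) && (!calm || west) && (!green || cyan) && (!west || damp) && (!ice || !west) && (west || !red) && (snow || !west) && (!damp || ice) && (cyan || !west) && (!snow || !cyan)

UNSATISFIABLE

Suppose damp = false.
Unit clause (!west) forces west = false.
Unit clause (!ice) forces ice = false.
Unit clause (calm) forces calm = true.
But (!calm) is also a unit clause — contradiction.
Backtrack on damp: now try damp = true.
Unit clause (snow) forces snow = true.
Unit clause (!red) forces red = false.
Unit clause (ice) forces ice = true.
Unit clause (cyan) forces cyan = true.
But (!cyan) is also a unit clause — contradiction.
Either choice for damp ends in contradiction.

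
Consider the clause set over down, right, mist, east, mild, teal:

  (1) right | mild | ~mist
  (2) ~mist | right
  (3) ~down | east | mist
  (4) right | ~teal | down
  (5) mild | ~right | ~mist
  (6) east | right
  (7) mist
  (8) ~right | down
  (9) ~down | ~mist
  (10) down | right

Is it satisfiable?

Unsatisfiable

Unit clause (mist) forces mist = 1.
Unit clause (right) forces right = 1.
Unit clause (mild) forces mild = 1.
Unit clause (down) forces down = 1.
That conflicts with the unit clause (~down).
No assignment satisfies every clause.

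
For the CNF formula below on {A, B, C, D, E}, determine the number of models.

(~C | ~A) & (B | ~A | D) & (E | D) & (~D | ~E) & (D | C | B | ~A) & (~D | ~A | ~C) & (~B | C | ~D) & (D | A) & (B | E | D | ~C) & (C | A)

There are 2^5 = 32 truth assignments over (A, B, C, D, E).
Split on B. With B = 1, the clauses containing B are satisfied and ~B drops from the rest; 2 of the 2^4 = 16 assignments to the other variables satisfy what remains.
With B = 0, by the same count on the reduced clause set, 2 assignments work.
(One model: A=F, B=F, C=T, D=T, E=F.)
Total: 2 + 2 = 4.

4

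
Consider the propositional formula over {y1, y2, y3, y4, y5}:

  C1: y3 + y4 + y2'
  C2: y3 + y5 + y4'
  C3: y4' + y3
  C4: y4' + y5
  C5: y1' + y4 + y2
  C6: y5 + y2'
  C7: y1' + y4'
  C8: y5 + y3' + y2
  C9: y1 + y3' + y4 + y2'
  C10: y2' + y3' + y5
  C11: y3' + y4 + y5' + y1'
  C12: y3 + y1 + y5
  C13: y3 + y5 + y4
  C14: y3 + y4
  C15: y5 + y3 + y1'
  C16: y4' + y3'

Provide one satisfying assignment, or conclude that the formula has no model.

Case y4 = 0:
From the singleton clause (y3), y3 = 1.
Case y1 = 0:
From the singleton clause (y2'), y2 = 0.
From the singleton clause (y5), y5 = 1.
All clauses are satisfied.

y1=0,  y2=0,  y3=1,  y4=0,  y5=1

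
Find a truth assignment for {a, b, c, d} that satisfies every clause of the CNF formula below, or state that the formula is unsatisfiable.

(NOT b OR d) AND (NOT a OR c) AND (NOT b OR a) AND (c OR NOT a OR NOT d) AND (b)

a: true; b: true; c: true; d: true

Unit clause (b) forces b = true.
Unit clause (d) forces d = true.
Unit clause (a) forces a = true.
Unit clause (c) forces c = true.
This assignment satisfies each clause.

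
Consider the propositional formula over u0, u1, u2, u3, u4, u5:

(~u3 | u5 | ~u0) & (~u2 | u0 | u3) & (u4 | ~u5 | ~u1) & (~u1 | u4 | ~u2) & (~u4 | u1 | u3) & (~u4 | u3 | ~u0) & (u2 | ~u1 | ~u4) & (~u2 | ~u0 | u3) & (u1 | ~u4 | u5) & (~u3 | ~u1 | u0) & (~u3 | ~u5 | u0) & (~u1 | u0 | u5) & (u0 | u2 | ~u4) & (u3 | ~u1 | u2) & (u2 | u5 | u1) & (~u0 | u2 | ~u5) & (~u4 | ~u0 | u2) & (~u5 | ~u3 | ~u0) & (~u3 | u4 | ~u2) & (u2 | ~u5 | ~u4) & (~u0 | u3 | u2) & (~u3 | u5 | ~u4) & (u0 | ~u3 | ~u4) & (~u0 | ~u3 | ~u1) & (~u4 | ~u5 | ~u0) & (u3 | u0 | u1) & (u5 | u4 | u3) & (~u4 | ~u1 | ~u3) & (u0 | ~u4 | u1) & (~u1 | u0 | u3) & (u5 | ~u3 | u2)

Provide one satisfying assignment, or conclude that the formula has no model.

Try u3 = 0.
Try u2 = 0.
Unit clause (~u1) forces u1 = 0.
Unit clause (~u4) forces u4 = 0.
Unit clause (u5) forces u5 = 1.
Unit clause (~u0) forces u0 = 0.
But (u0) is also a unit clause — contradiction.
Backtrack on u2: now try u2 = 1.
Unit clause (u0) forces u0 = 1.
But (~u0) is also a unit clause — contradiction.
Both values of u2 lead to a conflict.
Backtrack on u3: now try u3 = 1.
Try u5 = 1.
Unit clause (u0) forces u0 = 1.
But (~u0) is also a unit clause — contradiction.
Backtrack on u5: now try u5 = 0.
Unit clause (~u0) forces u0 = 0.
Unit clause (~u1) forces u1 = 0.
Unit clause (~u4) forces u4 = 0.
Unit clause (u2) forces u2 = 1.
But (~u2) is also a unit clause — contradiction.
Both values of u5 lead to a conflict.
Both values of u3 lead to a conflict.

UNSATISFIABLE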